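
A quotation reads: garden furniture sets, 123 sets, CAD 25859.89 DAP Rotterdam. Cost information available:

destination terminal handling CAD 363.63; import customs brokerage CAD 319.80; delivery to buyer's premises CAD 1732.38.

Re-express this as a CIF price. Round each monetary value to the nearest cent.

CIF price: CAD 23763.88

Not relevant to the conversion: brokerage — on the buyer under both terms; not part of either seller's price.
From DAP to CIF, the seller no longer bears: destination terminal, delivery.
CIF price = 25859.89 − 363.63 − 1732.38 = 23763.88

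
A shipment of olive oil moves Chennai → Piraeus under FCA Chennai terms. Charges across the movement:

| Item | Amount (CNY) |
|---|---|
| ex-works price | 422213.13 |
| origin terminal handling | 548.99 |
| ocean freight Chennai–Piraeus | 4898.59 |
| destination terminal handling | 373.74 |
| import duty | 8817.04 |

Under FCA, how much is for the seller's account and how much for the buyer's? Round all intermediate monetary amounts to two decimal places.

FCA: the seller delivers export-cleared goods to the carrier; the buyer bears costs from that point.
Seller's account: goods 422213.13 = 422213.13
Buyer's account: origin terminal 548.99 + freight 4898.59 + destination terminal 373.74 + duty 8817.04 = 14638.36

Seller: CNY 422213.13; buyer: CNY 14638.36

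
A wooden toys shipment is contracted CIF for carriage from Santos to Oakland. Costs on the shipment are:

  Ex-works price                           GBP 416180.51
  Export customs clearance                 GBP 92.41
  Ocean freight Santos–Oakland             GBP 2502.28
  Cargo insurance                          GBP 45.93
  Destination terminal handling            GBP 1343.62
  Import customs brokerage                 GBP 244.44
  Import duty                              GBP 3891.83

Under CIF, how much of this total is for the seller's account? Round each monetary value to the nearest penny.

Seller's account: GBP 418821.13

CIF: the seller pays costs through ocean freight and marine insurance to the destination port.
Seller's account: goods 416180.51 + export clearance 92.41 + freight 2502.28 + insurance 45.93 = 418821.13
Buyer's account: destination terminal 1343.62 + brokerage 244.44 + duty 3891.83 = 5479.89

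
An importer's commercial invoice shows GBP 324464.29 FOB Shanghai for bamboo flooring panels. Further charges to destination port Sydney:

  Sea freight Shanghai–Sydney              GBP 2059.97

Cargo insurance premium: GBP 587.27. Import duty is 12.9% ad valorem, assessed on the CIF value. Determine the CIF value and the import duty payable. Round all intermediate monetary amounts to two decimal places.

CIF value: GBP 327111.53; import duty: GBP 42197.39

CIF = FOB price + freight + insurance
CIF = 324464.29 + 2059.97 + 587.27 = 327111.53
Import duty = 327111.53 × 12.9% = 42197.39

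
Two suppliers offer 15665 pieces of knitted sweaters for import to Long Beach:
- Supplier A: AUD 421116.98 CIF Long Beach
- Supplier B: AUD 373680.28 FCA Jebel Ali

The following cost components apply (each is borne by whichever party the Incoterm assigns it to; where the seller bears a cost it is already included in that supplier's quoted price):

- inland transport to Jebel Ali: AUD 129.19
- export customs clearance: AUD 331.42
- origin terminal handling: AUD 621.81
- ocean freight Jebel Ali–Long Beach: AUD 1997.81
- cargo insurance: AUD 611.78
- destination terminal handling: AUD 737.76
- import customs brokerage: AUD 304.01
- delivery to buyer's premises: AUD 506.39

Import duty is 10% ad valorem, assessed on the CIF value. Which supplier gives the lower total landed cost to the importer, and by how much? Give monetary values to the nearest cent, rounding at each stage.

Supplier B is cheaper by AUD 48625.83

Supplier A (CIF):
The CIF price already equals the CIF value: 421116.98
Import duty = 421116.98 × 10% = 42111.70
Buyer bears (A): 737.76 + 304.01 + 506.39 = 1548.16
Landed cost (A) = invoice 421116.98 + 1548.16 + duty 42111.70 = 464776.84
Supplier B (FCA):
CIF value = FCA price + origin terminal + freight + insurance = 373680.28 + 621.81 + 1997.81 + 611.78 = 376911.68
Import duty = 376911.68 × 10% = 37691.17
Buyer bears (B): 621.81 + 1997.81 + 611.78 + 737.76 + 304.01 + 506.39 = 4779.56
Landed cost (B) = invoice 373680.28 + 4779.56 + duty 37691.17 = 416151.01
Difference = |464776.84 − 416151.01| = 48625.83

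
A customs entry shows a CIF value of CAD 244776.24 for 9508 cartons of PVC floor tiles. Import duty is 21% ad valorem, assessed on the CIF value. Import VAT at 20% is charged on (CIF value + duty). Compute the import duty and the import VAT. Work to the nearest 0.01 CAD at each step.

Import duty: CAD 51403.01; import VAT: CAD 59235.85

Import duty = 244776.24 × 21% = 51403.01
VAT base = CIF + duty = 244776.24 + 51403.01 = 296179.25
Import VAT = 296179.25 × 20% = 59235.85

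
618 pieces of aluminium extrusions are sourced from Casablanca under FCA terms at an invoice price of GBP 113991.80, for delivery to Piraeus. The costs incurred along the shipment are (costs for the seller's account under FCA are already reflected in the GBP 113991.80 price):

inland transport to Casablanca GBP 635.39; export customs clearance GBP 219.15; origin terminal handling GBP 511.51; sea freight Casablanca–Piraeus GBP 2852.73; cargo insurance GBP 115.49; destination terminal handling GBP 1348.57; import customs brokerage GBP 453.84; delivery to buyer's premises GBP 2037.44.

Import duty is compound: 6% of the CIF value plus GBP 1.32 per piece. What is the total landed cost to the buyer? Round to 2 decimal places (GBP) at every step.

Total landed cost: GBP 129175.43

FCA: the seller delivers export-cleared goods to the carrier; the buyer bears costs from that point.
Already in the invoice (seller's account under FCA): inland to port, export clearance — exclude.
CIF value = FCA price + origin terminal + freight + insurance = 113991.80 + 511.51 + 2852.73 + 115.49 = 117471.53
Ad valorem component: 117471.53 × 6% = 7048.29
Specific component: 618 × 1.32 = 815.76
Import duty = 7048.29 + 815.76 = 7864.05
Buyer bears: origin terminal 511.51 + freight 2852.73 + insurance 115.49 + destination terminal 1348.57 + brokerage 453.84 + delivery 2037.44 + duty 7864.05 = 15183.63
Landed cost = invoice 113991.80 + 15183.63 = 129175.43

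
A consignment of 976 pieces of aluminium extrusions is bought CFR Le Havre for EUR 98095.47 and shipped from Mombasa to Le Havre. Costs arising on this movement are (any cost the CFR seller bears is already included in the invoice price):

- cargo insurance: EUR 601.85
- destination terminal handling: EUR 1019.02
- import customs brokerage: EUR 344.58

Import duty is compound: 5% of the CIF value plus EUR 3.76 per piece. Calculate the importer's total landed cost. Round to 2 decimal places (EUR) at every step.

Total landed cost: EUR 108665.55

CFR: the seller pays costs through ocean freight to the destination port, but not insurance.
CIF value = CFR price + insurance = 98095.47 + 601.85 = 98697.32
Ad valorem component: 98697.32 × 5% = 4934.87
Specific component: 976 × 3.76 = 3669.76
Import duty = 4934.87 + 3669.76 = 8604.63
Buyer bears: insurance 601.85 + destination terminal 1019.02 + brokerage 344.58 + duty 8604.63 = 10570.08
Landed cost = invoice 98095.47 + 10570.08 = 108665.55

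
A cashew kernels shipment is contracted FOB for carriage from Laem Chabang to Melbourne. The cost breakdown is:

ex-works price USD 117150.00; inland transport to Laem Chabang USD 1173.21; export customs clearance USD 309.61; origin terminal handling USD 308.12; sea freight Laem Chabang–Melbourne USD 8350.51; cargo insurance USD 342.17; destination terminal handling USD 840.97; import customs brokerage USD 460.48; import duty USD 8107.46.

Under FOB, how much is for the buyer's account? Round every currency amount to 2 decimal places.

FOB: the seller bears costs until goods are on board at the origin port; the buyer bears freight, insurance and all costs thereafter.
Seller's account: goods 117150.00 + inland to port 1173.21 + export clearance 309.61 + origin terminal 308.12 = 118940.94
Buyer's account: freight 8350.51 + insurance 342.17 + destination terminal 840.97 + brokerage 460.48 + duty 8107.46 = 18101.59

Buyer's account: USD 18101.59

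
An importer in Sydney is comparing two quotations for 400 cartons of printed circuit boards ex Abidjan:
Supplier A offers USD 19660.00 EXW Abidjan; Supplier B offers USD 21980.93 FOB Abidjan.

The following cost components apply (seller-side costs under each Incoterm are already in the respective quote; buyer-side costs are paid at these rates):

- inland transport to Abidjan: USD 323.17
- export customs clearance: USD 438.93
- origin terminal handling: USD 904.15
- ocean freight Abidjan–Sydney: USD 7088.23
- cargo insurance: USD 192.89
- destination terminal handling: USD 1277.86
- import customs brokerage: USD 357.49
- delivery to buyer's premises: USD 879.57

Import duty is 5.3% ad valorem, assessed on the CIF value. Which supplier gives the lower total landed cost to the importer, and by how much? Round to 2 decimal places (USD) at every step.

Supplier A (EXW):
CIF value = EXW price + inland to port + export clearance + origin terminal + freight + insurance = 19660.00 + 323.17 + 438.93 + 904.15 + 7088.23 + 192.89 = 28607.37
Import duty = 28607.37 × 5.3% = 1516.19
Buyer bears (A): 323.17 + 438.93 + 904.15 + 7088.23 + 192.89 + 1277.86 + 357.49 + 879.57 = 11462.29
Landed cost (A) = invoice 19660.00 + 11462.29 + duty 1516.19 = 32638.48
Supplier B (FOB):
CIF value = FOB price + freight + insurance = 21980.93 + 7088.23 + 192.89 = 29262.05
Import duty = 29262.05 × 5.3% = 1550.89
Buyer bears (B): 7088.23 + 192.89 + 1277.86 + 357.49 + 879.57 = 9796.04
Landed cost (B) = invoice 21980.93 + 9796.04 + duty 1550.89 = 33327.86
Difference = |32638.48 − 33327.86| = 689.38

Supplier A is cheaper by USD 689.38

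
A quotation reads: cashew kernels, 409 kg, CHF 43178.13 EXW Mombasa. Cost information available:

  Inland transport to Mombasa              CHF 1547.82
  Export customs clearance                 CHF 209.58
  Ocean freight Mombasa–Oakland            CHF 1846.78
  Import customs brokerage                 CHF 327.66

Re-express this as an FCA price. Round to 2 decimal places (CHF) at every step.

Not relevant to the conversion: brokerage, freight — on the buyer under both terms; not part of either seller's price.
From EXW to FCA, the seller additionally bears: inland to port, export clearance.
FCA price = 43178.13 + 1547.82 + 209.58 = 44935.53

FCA price: CHF 44935.53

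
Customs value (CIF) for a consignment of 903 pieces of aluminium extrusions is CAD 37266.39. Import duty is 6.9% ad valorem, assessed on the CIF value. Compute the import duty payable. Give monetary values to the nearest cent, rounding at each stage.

Import duty: CAD 2571.38

Import duty = 37266.39 × 6.9% = 2571.38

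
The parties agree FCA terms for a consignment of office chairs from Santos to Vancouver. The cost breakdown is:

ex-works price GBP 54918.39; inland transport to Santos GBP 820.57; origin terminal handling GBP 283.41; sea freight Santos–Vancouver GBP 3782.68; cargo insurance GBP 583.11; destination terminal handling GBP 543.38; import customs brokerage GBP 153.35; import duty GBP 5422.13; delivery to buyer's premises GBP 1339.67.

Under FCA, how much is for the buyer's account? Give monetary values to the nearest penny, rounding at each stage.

Buyer's account: GBP 12107.73

FCA: the seller delivers export-cleared goods to the carrier; the buyer bears costs from that point.
Seller's account: goods 54918.39 + inland to port 820.57 = 55738.96
Buyer's account: origin terminal 283.41 + freight 3782.68 + insurance 583.11 + destination terminal 543.38 + brokerage 153.35 + duty 5422.13 + delivery 1339.67 = 12107.73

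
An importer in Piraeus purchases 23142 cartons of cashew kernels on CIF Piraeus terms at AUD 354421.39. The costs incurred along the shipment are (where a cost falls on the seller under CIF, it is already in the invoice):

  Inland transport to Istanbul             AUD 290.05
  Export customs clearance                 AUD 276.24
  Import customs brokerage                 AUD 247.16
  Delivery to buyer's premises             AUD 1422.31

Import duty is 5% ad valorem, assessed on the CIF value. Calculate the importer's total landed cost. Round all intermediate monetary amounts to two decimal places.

CIF: the seller pays costs through ocean freight and marine insurance to the destination port.
Already in the invoice (seller's account under CIF): inland to port, export clearance — exclude.
The CIF price already equals the CIF value: 354421.39
Import duty = 354421.39 × 5% = 17721.07
Buyer bears: brokerage 247.16 + delivery 1422.31 + duty 17721.07 = 19390.54
Landed cost = invoice 354421.39 + 19390.54 = 373811.93

Total landed cost: AUD 373811.93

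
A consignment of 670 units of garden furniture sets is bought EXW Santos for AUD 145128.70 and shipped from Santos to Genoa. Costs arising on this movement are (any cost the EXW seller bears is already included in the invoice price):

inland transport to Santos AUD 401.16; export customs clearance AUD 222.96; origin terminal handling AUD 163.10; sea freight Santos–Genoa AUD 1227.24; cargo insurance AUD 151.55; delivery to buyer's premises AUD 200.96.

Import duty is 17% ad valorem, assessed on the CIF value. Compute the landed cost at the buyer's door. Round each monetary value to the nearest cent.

Total landed cost: AUD 172535.77

EXW: the seller makes goods available at their premises; the buyer bears all onward costs.
CIF value = EXW price + inland to port + export clearance + origin terminal + freight + insurance = 145128.70 + 401.16 + 222.96 + 163.10 + 1227.24 + 151.55 = 147294.71
Import duty = 147294.71 × 17% = 25040.10
Buyer bears: inland to port 401.16 + export clearance 222.96 + origin terminal 163.10 + freight 1227.24 + insurance 151.55 + delivery 200.96 + duty 25040.10 = 27407.07
Landed cost = invoice 145128.70 + 27407.07 = 172535.77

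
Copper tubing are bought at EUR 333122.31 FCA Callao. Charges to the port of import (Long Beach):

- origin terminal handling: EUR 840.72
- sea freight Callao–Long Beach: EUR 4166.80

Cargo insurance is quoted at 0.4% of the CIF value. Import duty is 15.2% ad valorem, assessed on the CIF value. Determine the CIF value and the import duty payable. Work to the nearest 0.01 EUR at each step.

CIF value: EUR 339487.78; import duty: EUR 51602.14

Let C be the CIF value. C = FCA price + pre-shipment costs + freight + 0.4% × C
C − 0.4% × C = 333122.31 + 840.72 + 4166.80
0.996 × C = 338129.83
C = 338129.83 / 0.996 = 339487.78
Insurance premium = 0.4% × 339487.78 = 1357.95
Import duty = 339487.78 × 15.2% = 51602.14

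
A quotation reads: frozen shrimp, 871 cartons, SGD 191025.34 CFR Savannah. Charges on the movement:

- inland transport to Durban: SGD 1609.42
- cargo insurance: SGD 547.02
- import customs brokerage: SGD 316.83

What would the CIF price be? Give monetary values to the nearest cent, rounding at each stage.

Not relevant to the conversion: inland to port — on the seller under both CFR and CIF; already in the CFR price and stays in the CIF price. brokerage — on the buyer under both terms; not part of either seller's price.
From CFR to CIF, the seller additionally bears: insurance.
CIF price = 191025.34 + 547.02 = 191572.36

CIF price: SGD 191572.36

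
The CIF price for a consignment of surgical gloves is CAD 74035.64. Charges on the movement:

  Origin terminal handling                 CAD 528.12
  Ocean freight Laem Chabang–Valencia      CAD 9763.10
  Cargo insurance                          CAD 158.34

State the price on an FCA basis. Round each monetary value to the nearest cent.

From CIF to FCA, the seller no longer bears: origin terminal, freight, insurance.
FCA price = 74035.64 − 528.12 − 9763.10 − 158.34 = 63586.08

FCA price: CAD 63586.08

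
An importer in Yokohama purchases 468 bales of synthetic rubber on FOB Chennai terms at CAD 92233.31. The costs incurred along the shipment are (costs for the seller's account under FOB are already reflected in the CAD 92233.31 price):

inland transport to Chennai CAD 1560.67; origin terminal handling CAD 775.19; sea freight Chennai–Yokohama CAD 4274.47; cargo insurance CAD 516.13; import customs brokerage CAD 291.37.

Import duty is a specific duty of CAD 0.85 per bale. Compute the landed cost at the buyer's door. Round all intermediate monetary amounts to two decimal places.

Total landed cost: CAD 97713.08

FOB: the seller bears costs until goods are on board at the origin port; the buyer bears freight, insurance and all costs thereafter.
Already in the invoice (seller's account under FOB): inland to port, origin terminal — exclude.
CIF value = FOB price + freight + insurance = 92233.31 + 4274.47 + 516.13 = 97023.91
Import duty = 468 × 0.85 = 397.80
Buyer bears: freight 4274.47 + insurance 516.13 + brokerage 291.37 + duty 397.80 = 5479.77
Landed cost = invoice 92233.31 + 5479.77 = 97713.08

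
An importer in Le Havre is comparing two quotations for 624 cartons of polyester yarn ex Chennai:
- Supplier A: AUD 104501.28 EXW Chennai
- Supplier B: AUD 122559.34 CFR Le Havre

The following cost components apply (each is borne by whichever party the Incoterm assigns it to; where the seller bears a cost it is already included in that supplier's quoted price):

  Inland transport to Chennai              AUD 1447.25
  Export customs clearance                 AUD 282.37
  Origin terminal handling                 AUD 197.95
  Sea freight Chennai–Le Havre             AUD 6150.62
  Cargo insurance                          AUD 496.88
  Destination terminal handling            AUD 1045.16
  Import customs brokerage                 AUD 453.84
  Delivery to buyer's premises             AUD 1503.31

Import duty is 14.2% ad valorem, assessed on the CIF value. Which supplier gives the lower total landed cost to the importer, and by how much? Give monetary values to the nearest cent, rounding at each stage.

Supplier A (EXW):
CIF value = EXW price + inland to port + export clearance + origin terminal + freight + insurance = 104501.28 + 1447.25 + 282.37 + 197.95 + 6150.62 + 496.88 = 113076.35
Import duty = 113076.35 × 14.2% = 16056.84
Buyer bears (A): 1447.25 + 282.37 + 197.95 + 6150.62 + 496.88 + 1045.16 + 453.84 + 1503.31 = 11577.38
Landed cost (A) = invoice 104501.28 + 11577.38 + duty 16056.84 = 132135.50
Supplier B (CFR):
CIF value = CFR price + insurance = 122559.34 + 496.88 = 123056.22
Import duty = 123056.22 × 14.2% = 17473.98
Buyer bears (B): 496.88 + 1045.16 + 453.84 + 1503.31 = 3499.19
Landed cost (B) = invoice 122559.34 + 3499.19 + duty 17473.98 = 143532.51
Difference = |132135.50 − 143532.51| = 11397.01

Supplier A is cheaper by AUD 11397.01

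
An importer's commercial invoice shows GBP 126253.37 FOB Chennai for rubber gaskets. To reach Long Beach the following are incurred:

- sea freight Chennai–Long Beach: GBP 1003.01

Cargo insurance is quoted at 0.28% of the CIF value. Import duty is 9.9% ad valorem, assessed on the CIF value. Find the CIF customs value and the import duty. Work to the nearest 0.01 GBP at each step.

Let C be the CIF value. C = FOB price + freight + 0.28% × C
C − 0.28% × C = 126253.37 + 1003.01
0.9972 × C = 127256.38
C = 127256.38 / 0.9972 = 127613.70
Insurance premium = 0.28% × 127613.70 = 357.32
Import duty = 127613.70 × 9.9% = 12633.76

CIF value: GBP 127613.70; import duty: GBP 12633.76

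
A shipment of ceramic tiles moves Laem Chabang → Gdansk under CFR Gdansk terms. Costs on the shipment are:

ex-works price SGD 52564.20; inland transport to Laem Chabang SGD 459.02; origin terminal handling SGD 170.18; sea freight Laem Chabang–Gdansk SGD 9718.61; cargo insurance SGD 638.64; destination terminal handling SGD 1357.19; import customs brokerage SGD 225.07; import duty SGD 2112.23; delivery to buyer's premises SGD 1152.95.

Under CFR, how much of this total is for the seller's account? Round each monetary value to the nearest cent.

Seller's account: SGD 62912.01

CFR: the seller pays costs through ocean freight to the destination port, but not insurance.
Seller's account: goods 52564.20 + inland to port 459.02 + origin terminal 170.18 + freight 9718.61 = 62912.01
Buyer's account: insurance 638.64 + destination terminal 1357.19 + brokerage 225.07 + duty 2112.23 + delivery 1152.95 = 5486.08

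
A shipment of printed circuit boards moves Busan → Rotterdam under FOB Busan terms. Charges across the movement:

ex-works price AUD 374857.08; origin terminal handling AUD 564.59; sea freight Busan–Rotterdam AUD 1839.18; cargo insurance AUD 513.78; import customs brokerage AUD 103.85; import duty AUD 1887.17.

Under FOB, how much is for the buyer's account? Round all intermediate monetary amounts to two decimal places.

FOB: the seller bears costs until goods are on board at the origin port; the buyer bears freight, insurance and all costs thereafter.
Seller's account: goods 374857.08 + origin terminal 564.59 = 375421.67
Buyer's account: freight 1839.18 + insurance 513.78 + brokerage 103.85 + duty 1887.17 = 4343.98

Buyer's account: AUD 4343.98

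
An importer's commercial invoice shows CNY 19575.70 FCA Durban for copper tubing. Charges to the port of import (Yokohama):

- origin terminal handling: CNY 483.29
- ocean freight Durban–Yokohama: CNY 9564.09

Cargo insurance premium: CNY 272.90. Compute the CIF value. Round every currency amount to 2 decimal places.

CIF value: CNY 29895.98

CIF = FCA price + pre-shipment costs + freight + insurance
CIF = 19575.70 + 483.29 + 9564.09 + 272.90 = 29895.98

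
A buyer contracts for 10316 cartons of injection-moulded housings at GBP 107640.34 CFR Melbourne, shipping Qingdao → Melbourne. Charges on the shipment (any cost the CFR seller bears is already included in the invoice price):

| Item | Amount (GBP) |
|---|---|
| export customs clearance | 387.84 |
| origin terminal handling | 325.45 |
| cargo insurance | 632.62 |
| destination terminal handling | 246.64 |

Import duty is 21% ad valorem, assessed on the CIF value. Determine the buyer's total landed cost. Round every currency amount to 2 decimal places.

Total landed cost: GBP 131256.92

CFR: the seller pays costs through ocean freight to the destination port, but not insurance.
Already in the invoice (seller's account under CFR): export clearance, origin terminal — exclude.
CIF value = CFR price + insurance = 107640.34 + 632.62 = 108272.96
Import duty = 108272.96 × 21% = 22737.32
Buyer bears: insurance 632.62 + destination terminal 246.64 + duty 22737.32 = 23616.58
Landed cost = invoice 107640.34 + 23616.58 = 131256.92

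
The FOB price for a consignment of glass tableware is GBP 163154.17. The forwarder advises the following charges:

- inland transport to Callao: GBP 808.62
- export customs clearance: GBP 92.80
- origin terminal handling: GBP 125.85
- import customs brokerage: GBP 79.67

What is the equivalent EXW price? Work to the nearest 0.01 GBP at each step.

Not relevant to the conversion: brokerage — on the buyer under both terms; not part of either seller's price.
From FOB to EXW, the seller no longer bears: inland to port, export clearance, origin terminal.
EXW price = 163154.17 − 808.62 − 92.80 − 125.85 = 162126.90

EXW price: GBP 162126.90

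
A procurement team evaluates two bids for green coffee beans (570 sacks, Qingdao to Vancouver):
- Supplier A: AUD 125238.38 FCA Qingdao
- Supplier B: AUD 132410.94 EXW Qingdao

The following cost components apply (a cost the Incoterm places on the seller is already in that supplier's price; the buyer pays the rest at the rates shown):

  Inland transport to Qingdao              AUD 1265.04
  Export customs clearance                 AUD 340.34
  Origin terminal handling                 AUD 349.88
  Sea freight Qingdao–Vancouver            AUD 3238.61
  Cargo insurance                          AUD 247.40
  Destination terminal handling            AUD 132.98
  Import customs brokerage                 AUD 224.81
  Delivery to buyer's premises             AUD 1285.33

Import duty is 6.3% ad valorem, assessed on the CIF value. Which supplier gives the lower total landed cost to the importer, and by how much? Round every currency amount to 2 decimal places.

Supplier A is cheaper by AUD 9330.95

Supplier A (FCA):
CIF value = FCA price + origin terminal + freight + insurance = 125238.38 + 349.88 + 3238.61 + 247.40 = 129074.27
Import duty = 129074.27 × 6.3% = 8131.68
Buyer bears (A): 349.88 + 3238.61 + 247.40 + 132.98 + 224.81 + 1285.33 = 5479.01
Landed cost (A) = invoice 125238.38 + 5479.01 + duty 8131.68 = 138849.07
Supplier B (EXW):
CIF value = EXW price + inland to port + export clearance + origin terminal + freight + insurance = 132410.94 + 1265.04 + 340.34 + 349.88 + 3238.61 + 247.40 = 137852.21
Import duty = 137852.21 × 6.3% = 8684.69
Buyer bears (B): 1265.04 + 340.34 + 349.88 + 3238.61 + 247.40 + 132.98 + 224.81 + 1285.33 = 7084.39
Landed cost (B) = invoice 132410.94 + 7084.39 + duty 8684.69 = 148180.02
Difference = |138849.07 − 148180.02| = 9330.95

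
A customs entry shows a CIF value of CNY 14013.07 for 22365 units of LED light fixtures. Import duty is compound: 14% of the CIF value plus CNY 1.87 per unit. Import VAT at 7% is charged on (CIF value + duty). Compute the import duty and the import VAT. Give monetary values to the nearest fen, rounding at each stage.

Ad valorem component: 14013.07 × 14% = 1961.83
Specific component: 22365 × 1.87 = 41822.55
Import duty = 1961.83 + 41822.55 = 43784.38
VAT base = CIF + duty = 14013.07 + 43784.38 = 57797.45
Import VAT = 57797.45 × 7% = 4045.82

Import duty: CNY 43784.38; import VAT: CNY 4045.82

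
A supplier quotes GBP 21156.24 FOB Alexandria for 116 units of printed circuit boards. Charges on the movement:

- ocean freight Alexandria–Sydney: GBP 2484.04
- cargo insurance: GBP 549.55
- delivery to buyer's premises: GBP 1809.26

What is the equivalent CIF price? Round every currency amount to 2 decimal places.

CIF price: GBP 24189.83

Not relevant to the conversion: delivery — on the buyer under both terms; not part of either seller's price.
From FOB to CIF, the seller additionally bears: freight, insurance.
CIF price = 21156.24 + 2484.04 + 549.55 = 24189.83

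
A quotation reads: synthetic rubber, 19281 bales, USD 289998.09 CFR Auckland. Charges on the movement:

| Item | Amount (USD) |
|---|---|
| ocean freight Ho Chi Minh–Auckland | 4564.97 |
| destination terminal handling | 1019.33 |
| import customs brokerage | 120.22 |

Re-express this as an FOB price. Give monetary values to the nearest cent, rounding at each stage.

Not relevant to the conversion: brokerage, destination terminal — on the buyer under both terms; not part of either seller's price.
From CFR to FOB, the seller no longer bears: freight.
FOB price = 289998.09 − 4564.97 = 285433.12

FOB price: USD 285433.12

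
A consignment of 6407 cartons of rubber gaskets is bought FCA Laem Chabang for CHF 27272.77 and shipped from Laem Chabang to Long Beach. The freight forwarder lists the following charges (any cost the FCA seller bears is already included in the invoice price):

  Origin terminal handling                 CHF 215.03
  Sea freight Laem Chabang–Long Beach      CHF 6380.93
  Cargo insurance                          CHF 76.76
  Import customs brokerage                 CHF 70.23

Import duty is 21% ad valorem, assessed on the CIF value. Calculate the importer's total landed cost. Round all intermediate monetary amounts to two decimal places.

FCA: the seller delivers export-cleared goods to the carrier; the buyer bears costs from that point.
CIF value = FCA price + origin terminal + freight + insurance = 27272.77 + 215.03 + 6380.93 + 76.76 = 33945.49
Import duty = 33945.49 × 21% = 7128.55
Buyer bears: origin terminal 215.03 + freight 6380.93 + insurance 76.76 + brokerage 70.23 + duty 7128.55 = 13871.50
Landed cost = invoice 27272.77 + 13871.50 = 41144.27

Total landed cost: CHF 41144.27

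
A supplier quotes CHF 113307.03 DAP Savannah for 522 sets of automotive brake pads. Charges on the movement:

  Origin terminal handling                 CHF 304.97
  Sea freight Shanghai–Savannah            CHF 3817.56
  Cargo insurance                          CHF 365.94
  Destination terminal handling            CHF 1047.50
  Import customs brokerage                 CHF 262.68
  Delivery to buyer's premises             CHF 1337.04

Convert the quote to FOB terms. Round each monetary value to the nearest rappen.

Not relevant to the conversion: origin terminal — on the seller under both DAP and FOB; already in the DAP price and stays in the FOB price. brokerage — on the buyer under both terms; not part of either seller's price.
From DAP to FOB, the seller no longer bears: freight, insurance, destination terminal, delivery.
FOB price = 113307.03 − 3817.56 − 365.94 − 1047.50 − 1337.04 = 106738.99

FOB price: CHF 106738.99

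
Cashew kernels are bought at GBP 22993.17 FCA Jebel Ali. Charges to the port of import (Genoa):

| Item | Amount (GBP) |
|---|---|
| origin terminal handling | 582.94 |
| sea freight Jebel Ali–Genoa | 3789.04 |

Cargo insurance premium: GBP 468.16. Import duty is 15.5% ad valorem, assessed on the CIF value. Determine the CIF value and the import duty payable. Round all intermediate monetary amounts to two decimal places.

CIF = FCA price + pre-shipment costs + freight + insurance
CIF = 22993.17 + 582.94 + 3789.04 + 468.16 = 27833.31
Import duty = 27833.31 × 15.5% = 4314.16

CIF value: GBP 27833.31; import duty: GBP 4314.16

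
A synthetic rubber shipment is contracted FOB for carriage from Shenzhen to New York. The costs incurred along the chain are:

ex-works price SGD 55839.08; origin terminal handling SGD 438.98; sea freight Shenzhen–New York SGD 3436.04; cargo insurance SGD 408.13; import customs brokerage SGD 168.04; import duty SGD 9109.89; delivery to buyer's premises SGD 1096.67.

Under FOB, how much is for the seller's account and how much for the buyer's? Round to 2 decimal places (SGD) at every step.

FOB: the seller bears costs until goods are on board at the origin port; the buyer bears freight, insurance and all costs thereafter.
Seller's account: goods 55839.08 + origin terminal 438.98 = 56278.06
Buyer's account: freight 3436.04 + insurance 408.13 + brokerage 168.04 + duty 9109.89 + delivery 1096.67 = 14218.77

Seller: SGD 56278.06; buyer: SGD 14218.77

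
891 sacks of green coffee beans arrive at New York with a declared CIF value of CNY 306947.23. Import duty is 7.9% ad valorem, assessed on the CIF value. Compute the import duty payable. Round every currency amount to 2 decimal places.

Import duty = 306947.23 × 7.9% = 24248.83

Import duty: CNY 24248.83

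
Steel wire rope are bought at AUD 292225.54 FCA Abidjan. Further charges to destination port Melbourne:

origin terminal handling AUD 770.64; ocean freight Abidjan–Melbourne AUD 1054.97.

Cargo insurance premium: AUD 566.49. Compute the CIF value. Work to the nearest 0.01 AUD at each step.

CIF = FCA price + pre-shipment costs + freight + insurance
CIF = 292225.54 + 770.64 + 1054.97 + 566.49 = 294617.64

CIF value: AUD 294617.64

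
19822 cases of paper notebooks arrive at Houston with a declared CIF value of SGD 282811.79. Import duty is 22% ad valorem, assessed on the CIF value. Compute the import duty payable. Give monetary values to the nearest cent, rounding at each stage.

Import duty: SGD 62218.59

Import duty = 282811.79 × 22% = 62218.59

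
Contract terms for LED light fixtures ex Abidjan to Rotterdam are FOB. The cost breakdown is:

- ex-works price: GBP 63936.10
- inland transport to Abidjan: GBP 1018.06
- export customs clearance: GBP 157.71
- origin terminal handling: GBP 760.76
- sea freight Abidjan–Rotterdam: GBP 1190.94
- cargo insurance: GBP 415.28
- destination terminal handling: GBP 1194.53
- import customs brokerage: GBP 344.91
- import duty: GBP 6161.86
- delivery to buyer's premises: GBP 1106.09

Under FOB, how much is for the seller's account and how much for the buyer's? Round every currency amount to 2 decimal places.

Seller: GBP 65872.63; buyer: GBP 10413.61

FOB: the seller bears costs until goods are on board at the origin port; the buyer bears freight, insurance and all costs thereafter.
Seller's account: goods 63936.10 + inland to port 1018.06 + export clearance 157.71 + origin terminal 760.76 = 65872.63
Buyer's account: freight 1190.94 + insurance 415.28 + destination terminal 1194.53 + brokerage 344.91 + duty 6161.86 + delivery 1106.09 = 10413.61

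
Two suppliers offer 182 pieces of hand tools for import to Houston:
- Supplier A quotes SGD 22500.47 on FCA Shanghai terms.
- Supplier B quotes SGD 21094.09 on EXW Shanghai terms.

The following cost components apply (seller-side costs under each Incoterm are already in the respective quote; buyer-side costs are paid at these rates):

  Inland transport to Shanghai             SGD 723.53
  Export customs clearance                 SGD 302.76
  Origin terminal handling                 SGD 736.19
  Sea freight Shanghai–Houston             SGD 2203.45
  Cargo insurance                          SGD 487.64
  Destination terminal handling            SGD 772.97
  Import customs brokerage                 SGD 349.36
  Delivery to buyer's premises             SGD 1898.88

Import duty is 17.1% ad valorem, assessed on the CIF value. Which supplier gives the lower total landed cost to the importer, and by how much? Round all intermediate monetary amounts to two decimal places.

Supplier B is cheaper by SGD 445.09

Supplier A (FCA):
CIF value = FCA price + origin terminal + freight + insurance = 22500.47 + 736.19 + 2203.45 + 487.64 = 25927.75
Import duty = 25927.75 × 17.1% = 4433.65
Buyer bears (A): 736.19 + 2203.45 + 487.64 + 772.97 + 349.36 + 1898.88 = 6448.49
Landed cost (A) = invoice 22500.47 + 6448.49 + duty 4433.65 = 33382.61
Supplier B (EXW):
CIF value = EXW price + inland to port + export clearance + origin terminal + freight + insurance = 21094.09 + 723.53 + 302.76 + 736.19 + 2203.45 + 487.64 = 25547.66
Import duty = 25547.66 × 17.1% = 4368.65
Buyer bears (B): 723.53 + 302.76 + 736.19 + 2203.45 + 487.64 + 772.97 + 349.36 + 1898.88 = 7474.78
Landed cost (B) = invoice 21094.09 + 7474.78 + duty 4368.65 = 32937.52
Difference = |33382.61 − 32937.52| = 445.09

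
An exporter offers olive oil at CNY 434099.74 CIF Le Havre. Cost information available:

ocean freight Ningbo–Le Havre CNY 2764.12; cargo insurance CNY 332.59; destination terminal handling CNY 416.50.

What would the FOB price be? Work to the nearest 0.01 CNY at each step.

Not relevant to the conversion: destination terminal — on the buyer under both terms; not part of either seller's price.
From CIF to FOB, the seller no longer bears: freight, insurance.
FOB price = 434099.74 − 2764.12 − 332.59 = 431003.03

FOB price: CNY 431003.03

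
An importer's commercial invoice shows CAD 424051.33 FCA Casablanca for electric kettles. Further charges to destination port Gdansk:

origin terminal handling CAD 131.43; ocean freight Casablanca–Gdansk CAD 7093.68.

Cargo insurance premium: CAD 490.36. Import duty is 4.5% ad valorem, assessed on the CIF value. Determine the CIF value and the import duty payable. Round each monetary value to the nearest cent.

CIF value: CAD 431766.80; import duty: CAD 19429.51

CIF = FCA price + pre-shipment costs + freight + insurance
CIF = 424051.33 + 131.43 + 7093.68 + 490.36 = 431766.80
Import duty = 431766.80 × 4.5% = 19429.51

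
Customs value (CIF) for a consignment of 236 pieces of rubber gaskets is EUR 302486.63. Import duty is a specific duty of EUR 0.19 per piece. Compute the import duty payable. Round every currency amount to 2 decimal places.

Import duty: EUR 44.84

Import duty = 236 × 0.19 = 44.84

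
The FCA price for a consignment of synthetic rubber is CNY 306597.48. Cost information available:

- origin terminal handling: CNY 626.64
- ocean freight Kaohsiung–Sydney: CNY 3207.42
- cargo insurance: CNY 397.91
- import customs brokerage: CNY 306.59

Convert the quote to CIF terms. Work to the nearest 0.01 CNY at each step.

CIF price: CNY 310829.45

Not relevant to the conversion: brokerage — on the buyer under both terms; not part of either seller's price.
From FCA to CIF, the seller additionally bears: origin terminal, freight, insurance.
CIF price = 306597.48 + 626.64 + 3207.42 + 397.91 = 310829.45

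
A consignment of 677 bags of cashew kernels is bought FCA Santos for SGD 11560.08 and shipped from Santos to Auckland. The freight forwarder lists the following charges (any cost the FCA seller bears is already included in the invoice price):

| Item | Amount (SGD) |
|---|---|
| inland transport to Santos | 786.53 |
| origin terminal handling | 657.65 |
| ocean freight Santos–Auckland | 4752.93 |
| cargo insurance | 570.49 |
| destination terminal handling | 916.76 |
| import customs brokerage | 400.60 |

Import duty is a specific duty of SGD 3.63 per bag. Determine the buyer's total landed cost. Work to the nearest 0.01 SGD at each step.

FCA: the seller delivers export-cleared goods to the carrier; the buyer bears costs from that point.
Already in the invoice (seller's account under FCA): inland to port — exclude.
CIF value = FCA price + origin terminal + freight + insurance = 11560.08 + 657.65 + 4752.93 + 570.49 = 17541.15
Import duty = 677 × 3.63 = 2457.51
Buyer bears: origin terminal 657.65 + freight 4752.93 + insurance 570.49 + destination terminal 916.76 + brokerage 400.60 + duty 2457.51 = 9755.94
Landed cost = invoice 11560.08 + 9755.94 = 21316.02

Total landed cost: SGD 21316.02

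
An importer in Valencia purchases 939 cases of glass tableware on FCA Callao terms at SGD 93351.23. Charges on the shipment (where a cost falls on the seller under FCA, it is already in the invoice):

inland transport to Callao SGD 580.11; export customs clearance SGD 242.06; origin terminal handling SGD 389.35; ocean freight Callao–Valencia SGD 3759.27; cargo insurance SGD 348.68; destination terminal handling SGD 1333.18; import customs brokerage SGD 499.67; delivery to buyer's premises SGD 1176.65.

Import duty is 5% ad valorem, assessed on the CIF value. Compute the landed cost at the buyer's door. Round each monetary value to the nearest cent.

FCA: the seller delivers export-cleared goods to the carrier; the buyer bears costs from that point.
Already in the invoice (seller's account under FCA): inland to port, export clearance — exclude.
CIF value = FCA price + origin terminal + freight + insurance = 93351.23 + 389.35 + 3759.27 + 348.68 = 97848.53
Import duty = 97848.53 × 5% = 4892.43
Buyer bears: origin terminal 389.35 + freight 3759.27 + insurance 348.68 + destination terminal 1333.18 + brokerage 499.67 + delivery 1176.65 + duty 4892.43 = 12399.23
Landed cost = invoice 93351.23 + 12399.23 = 105750.46

Total landed cost: SGD 105750.46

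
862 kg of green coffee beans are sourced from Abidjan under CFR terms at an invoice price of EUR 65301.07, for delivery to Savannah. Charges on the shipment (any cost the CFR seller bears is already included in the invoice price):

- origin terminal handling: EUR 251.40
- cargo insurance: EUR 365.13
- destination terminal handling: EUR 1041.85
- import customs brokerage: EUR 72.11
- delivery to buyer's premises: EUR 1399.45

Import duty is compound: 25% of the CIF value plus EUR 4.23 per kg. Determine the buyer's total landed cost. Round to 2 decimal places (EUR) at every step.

CFR: the seller pays costs through ocean freight to the destination port, but not insurance.
Already in the invoice (seller's account under CFR): origin terminal — exclude.
CIF value = CFR price + insurance = 65301.07 + 365.13 = 65666.20
Ad valorem component: 65666.20 × 25% = 16416.55
Specific component: 862 × 4.23 = 3646.26
Import duty = 16416.55 + 3646.26 = 20062.81
Buyer bears: insurance 365.13 + destination terminal 1041.85 + brokerage 72.11 + delivery 1399.45 + duty 20062.81 = 22941.35
Landed cost = invoice 65301.07 + 22941.35 = 88242.42

Total landed cost: EUR 88242.42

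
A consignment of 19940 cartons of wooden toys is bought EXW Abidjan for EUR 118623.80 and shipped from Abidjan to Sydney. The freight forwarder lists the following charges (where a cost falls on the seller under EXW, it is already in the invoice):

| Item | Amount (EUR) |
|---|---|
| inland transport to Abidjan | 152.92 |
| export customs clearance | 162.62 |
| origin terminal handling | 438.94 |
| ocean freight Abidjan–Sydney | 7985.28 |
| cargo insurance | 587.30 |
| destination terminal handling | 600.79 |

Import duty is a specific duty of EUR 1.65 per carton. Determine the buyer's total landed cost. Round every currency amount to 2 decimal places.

Total landed cost: EUR 161452.65

EXW: the seller makes goods available at their premises; the buyer bears all onward costs.
CIF value = EXW price + inland to port + export clearance + origin terminal + freight + insurance = 118623.80 + 152.92 + 162.62 + 438.94 + 7985.28 + 587.30 = 127950.86
Import duty = 19940 × 1.65 = 32901.00
Buyer bears: inland to port 152.92 + export clearance 162.62 + origin terminal 438.94 + freight 7985.28 + insurance 587.30 + destination terminal 600.79 + duty 32901.00 = 42828.85
Landed cost = invoice 118623.80 + 42828.85 = 161452.65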